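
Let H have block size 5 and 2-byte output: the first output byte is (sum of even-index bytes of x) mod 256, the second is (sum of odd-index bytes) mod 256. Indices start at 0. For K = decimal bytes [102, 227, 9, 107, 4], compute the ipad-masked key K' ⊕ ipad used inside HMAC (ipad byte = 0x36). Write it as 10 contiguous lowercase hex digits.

Key decimal bytes [102, 227, 9, 107, 4] = 66 e3 09 6b 04 is exactly B = 5 bytes: K' = 66 e3 09 6b 04.
XOR each byte with 0x36: 66⊕36=50, e3⊕36=d5, 09⊕36=3f, 6b⊕36=5d, 04⊕36=32.

50d53f5d32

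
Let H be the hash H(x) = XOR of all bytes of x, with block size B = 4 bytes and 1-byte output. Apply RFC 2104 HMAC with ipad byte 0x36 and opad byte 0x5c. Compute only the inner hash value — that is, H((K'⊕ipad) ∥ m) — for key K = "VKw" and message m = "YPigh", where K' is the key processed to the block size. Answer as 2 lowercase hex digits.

05

Key "VKw" = 56 4b 77 is 3 bytes ≤ B = 4; zero-pad to 4 bytes: K' = 56 4b 77 00.
K' ⊕ ipad = 60 7d 41 36.
Inner input = 60 7d 41 36 ∥ 59 50 69 67 68.
Inner hash: XOR 60⊕7d⊕41⊕36⊕59⊕50⊕69⊕67⊕68 = 05.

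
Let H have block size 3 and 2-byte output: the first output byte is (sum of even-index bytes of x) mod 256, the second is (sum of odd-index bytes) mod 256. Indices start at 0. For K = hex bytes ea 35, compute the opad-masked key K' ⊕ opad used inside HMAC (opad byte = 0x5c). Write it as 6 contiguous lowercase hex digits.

b6695c

Key hex bytes ea 35 is 2 bytes ≤ B = 3; zero-pad to 3 bytes: K' = ea 35 00.
XOR each byte with 0x5c: ea⊕5c=b6, 35⊕5c=69, 00⊕5c=5c.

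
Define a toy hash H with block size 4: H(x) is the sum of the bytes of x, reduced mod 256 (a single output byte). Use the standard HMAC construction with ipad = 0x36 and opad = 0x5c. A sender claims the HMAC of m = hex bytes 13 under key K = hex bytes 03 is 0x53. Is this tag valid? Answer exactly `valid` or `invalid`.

Key hex bytes 03 is 1 byte ≤ B = 4; zero-pad to 4 bytes: K' = 03 00 00 00.
K' ⊕ ipad = 35 36 36 36; K' ⊕ opad = 5f 5c 5c 5c.
Inner hash: sum = 53+54+54+54+19 = 234 → ea.
Outer hash (recomputed tag): sum = 95+92+92+92+234 = 605; mod 256 = 93 → 5d.
Recomputed tag = 5d; claimed = 53 → mismatch.

invalid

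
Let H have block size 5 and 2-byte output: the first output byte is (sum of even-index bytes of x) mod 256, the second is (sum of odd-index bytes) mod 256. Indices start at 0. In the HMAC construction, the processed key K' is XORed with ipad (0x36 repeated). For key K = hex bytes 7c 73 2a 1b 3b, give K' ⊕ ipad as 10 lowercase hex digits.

4a451c2d0d

Key hex bytes 7c 73 2a 1b 3b is exactly B = 5 bytes: K' = 7c 73 2a 1b 3b.
XOR each byte with 0x36: 7c⊕36=4a, 73⊕36=45, 2a⊕36=1c, 1b⊕36=2d, 3b⊕36=0d.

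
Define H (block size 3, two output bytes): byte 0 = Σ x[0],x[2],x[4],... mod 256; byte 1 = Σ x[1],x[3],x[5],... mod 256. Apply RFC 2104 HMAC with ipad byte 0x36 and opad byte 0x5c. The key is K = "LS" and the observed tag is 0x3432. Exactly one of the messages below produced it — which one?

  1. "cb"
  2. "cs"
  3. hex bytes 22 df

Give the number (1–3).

Key "LS" = 4c 53 is 2 bytes ≤ B = 3; zero-pad to 3 bytes: K' = 4c 53 00.
K' ⊕ ipad = 7a 65 36; K' ⊕ opad = 10 0f 5c.
m1: inner = H(7a 65 36 63 62) = 12 c8; tag = H(10 0f 5c 12 c8) = 3421
m2: inner = H(7a 65 36 63 73) = 23 c8; tag = H(10 0f 5c 23 c8) = 3432 ← matches
m3: inner = H(7a 65 36 22 df) = 8f 87; tag = H(10 0f 5c 8f 87) = f39e

2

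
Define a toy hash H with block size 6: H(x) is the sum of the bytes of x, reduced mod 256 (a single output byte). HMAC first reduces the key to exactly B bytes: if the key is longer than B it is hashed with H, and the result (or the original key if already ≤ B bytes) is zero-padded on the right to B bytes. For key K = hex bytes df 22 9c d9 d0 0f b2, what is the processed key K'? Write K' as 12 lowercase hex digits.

|K| = 7 > B = 6, so first hash the key.
H(K): sum = 223+34+156+217+208+15+178 = 1031; mod 256 = 7 → 07.
Zero-pad H(K) = 07 to 6 bytes: K' = 07 00 00 00 00 00.

070000000000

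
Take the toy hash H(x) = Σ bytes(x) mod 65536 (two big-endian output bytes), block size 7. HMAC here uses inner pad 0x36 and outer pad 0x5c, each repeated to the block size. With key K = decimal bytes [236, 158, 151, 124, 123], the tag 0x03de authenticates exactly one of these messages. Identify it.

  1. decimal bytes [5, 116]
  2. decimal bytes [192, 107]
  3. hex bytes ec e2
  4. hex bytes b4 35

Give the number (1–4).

Key decimal bytes [236, 158, 151, 124, 123] = ec 9e 97 7c 7b is 5 bytes ≤ B = 7; zero-pad to 7 bytes: K' = ec 9e 97 7c 7b 00 00.
K' ⊕ ipad = da a8 a1 4a 4d 36 36; K' ⊕ opad = b0 c2 cb 20 27 5c 5c.
m1: inner = H(da a8 a1 4a 4d 36 36 05 74) = 03 9f; tag = H(b0 c2 cb 20 27 5c 5c 03 9f) = 03de ← matches
m2: inner = H(da a8 a1 4a 4d 36 36 c0 6b) = 04 51; tag = H(b0 c2 cb 20 27 5c 5c 04 51) = 0391
m3: inner = H(da a8 a1 4a 4d 36 36 ec e2) = 04 f4; tag = H(b0 c2 cb 20 27 5c 5c 04 f4) = 0434
m4: inner = H(da a8 a1 4a 4d 36 36 b4 35) = 04 0f; tag = H(b0 c2 cb 20 27 5c 5c 04 0f) = 034f

1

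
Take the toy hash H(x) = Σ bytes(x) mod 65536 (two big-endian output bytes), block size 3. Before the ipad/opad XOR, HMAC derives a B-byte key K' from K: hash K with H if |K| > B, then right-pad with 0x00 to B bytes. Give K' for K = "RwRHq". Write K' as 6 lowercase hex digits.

01d400

|K| = 5 > B = 3, so first hash the key.
H(K): sum = 82+119+82+72+113 = 468 → 01 d4.
Zero-pad H(K) = 01 d4 to 3 bytes: K' = 01 d4 00.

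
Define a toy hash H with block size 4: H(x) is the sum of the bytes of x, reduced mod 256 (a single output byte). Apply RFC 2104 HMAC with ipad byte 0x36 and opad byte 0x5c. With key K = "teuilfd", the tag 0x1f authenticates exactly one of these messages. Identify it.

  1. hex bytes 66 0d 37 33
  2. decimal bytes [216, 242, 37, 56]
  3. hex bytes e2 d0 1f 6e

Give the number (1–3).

1

Key "teuilfd" = 74 65 75 69 6c 66 64 is 7 bytes > B = 4, so hash it first: H(key) = ed, then zero-pad to 4 bytes: K' = ed 00 00 00.
K' ⊕ ipad = db 36 36 36; K' ⊕ opad = b1 5c 5c 5c.
m1: inner = H(db 36 36 36 66 0d 37 33) = 5a; tag = H(b1 5c 5c 5c 5a) = 1f ← matches
m2: inner = H(db 36 36 36 d8 f2 25 38) = a4; tag = H(b1 5c 5c 5c a4) = 69
m3: inner = H(db 36 36 36 e2 d0 1f 6e) = bc; tag = H(b1 5c 5c 5c bc) = 81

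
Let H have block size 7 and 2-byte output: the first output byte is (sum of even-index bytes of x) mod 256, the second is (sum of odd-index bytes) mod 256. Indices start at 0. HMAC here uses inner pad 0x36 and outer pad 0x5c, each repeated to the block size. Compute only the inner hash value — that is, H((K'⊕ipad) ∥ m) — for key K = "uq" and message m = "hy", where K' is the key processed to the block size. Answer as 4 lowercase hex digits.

Key "uq" = 75 71 is 2 bytes ≤ B = 7; zero-pad to 7 bytes: K' = 75 71 00 00 00 00 00.
K' ⊕ ipad = 43 47 36 36 36 36 36.
Inner input = 43 47 36 36 36 36 36 ∥ 68 79.
Inner hash: even-index sum = 350 mod 256 = 94; odd-index sum = 283 mod 256 = 27 → 5e 1b.

5e1b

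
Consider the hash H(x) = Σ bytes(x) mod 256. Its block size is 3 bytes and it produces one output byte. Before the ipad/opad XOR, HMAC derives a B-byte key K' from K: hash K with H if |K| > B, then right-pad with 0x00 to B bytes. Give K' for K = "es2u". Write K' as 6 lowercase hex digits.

7f0000

|K| = 4 > B = 3, so first hash the key.
H(K): sum = 101+115+50+117 = 383; mod 256 = 127 → 7f.
Zero-pad H(K) = 7f to 3 bytes: K' = 7f 00 00.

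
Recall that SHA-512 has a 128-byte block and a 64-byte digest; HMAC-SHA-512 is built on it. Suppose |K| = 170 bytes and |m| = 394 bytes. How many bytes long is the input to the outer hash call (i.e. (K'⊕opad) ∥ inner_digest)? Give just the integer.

Key is 170 > 128 bytes, so it is hashed to 64 bytes then zero-padded to 128: |K'| = 128.
Outer input = (K'⊕opad) ∥ H(inner) → 128 + 64 = 192 bytes.

192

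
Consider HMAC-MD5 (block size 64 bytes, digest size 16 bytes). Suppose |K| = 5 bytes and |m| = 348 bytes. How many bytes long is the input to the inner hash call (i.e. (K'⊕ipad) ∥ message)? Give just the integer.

412

Key is 5 ≤ 64 bytes, zero-padded: |K'| = 64.
Inner input = (K'⊕ipad) ∥ m → 64 + 348 = 412 bytes.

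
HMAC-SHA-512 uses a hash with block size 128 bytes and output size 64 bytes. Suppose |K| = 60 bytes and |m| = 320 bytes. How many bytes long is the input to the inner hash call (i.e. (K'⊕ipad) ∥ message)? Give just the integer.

Key is 60 ≤ 128 bytes, zero-padded: |K'| = 128.
Inner input = (K'⊕ipad) ∥ m → 128 + 320 = 448 bytes.

448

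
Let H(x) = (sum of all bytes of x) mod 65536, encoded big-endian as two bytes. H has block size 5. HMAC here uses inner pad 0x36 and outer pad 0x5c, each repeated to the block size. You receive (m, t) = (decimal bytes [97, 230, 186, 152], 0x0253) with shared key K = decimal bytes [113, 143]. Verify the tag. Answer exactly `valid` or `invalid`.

valid

Key decimal bytes [113, 143] = 71 8f is 2 bytes ≤ B = 5; zero-pad to 5 bytes: K' = 71 8f 00 00 00.
K' ⊕ ipad = 47 b9 36 36 36; K' ⊕ opad = 2d d3 5c 5c 5c.
Inner hash: sum = 71+185+54+54+54+97+230+186+152 = 1083 → 04 3b.
Outer hash (recomputed tag): sum = 45+211+92+92+92+4+59 = 595 → 02 53.
Recomputed tag = 0253; claimed = 0253 → match.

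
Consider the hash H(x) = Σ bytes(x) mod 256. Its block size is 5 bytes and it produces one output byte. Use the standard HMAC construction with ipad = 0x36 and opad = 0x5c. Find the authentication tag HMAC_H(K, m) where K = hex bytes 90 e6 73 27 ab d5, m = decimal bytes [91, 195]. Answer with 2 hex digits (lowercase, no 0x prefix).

d8

Key hex bytes 90 e6 73 27 ab d5 is 6 bytes > B = 5, so hash it first: H(key) = 90, then zero-pad to 5 bytes: K' = 90 00 00 00 00.
K' ⊕ ipad = a6 36 36 36 36.  K' ⊕ opad = cc 5c 5c 5c 5c.
Inner input = (K'⊕ipad) ∥ m = a6 36 36 36 36 ∥ 5b c3.
Inner hash: sum = 166+54+54+54+54+91+195 = 668; mod 256 = 156 → 9c.
Outer input = (K'⊕opad) ∥ inner = cc 5c 5c 5c 5c ∥ 9c.
Outer hash (tag): sum = 204+92+92+92+92+156 = 728; mod 256 = 216 → d8.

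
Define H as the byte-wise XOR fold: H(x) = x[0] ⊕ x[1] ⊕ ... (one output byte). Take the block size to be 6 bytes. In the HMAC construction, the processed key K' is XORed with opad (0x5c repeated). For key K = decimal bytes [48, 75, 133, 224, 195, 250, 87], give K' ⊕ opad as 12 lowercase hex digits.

2c5c5c5c5c5c

Key decimal bytes [48, 75, 133, 224, 195, 250, 87] = 30 4b 85 e0 c3 fa 57 is 7 bytes > B = 6, so hash it first: H(key) = 70, then zero-pad to 6 bytes: K' = 70 00 00 00 00 00.
XOR each byte with 0x5c: 70⊕5c=2c, 00⊕5c=5c, 00⊕5c=5c, 00⊕5c=5c, 00⊕5c=5c, 00⊕5c=5c.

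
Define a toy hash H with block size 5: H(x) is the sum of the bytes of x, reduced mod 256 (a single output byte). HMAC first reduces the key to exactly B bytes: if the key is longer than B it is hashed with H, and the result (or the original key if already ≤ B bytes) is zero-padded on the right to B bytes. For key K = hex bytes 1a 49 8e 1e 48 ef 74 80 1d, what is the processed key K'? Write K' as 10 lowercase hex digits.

5700000000

|K| = 9 > B = 5, so first hash the key.
H(K): sum = 26+73+142+30+72+239+116+128+29 = 855; mod 256 = 87 → 57.
Zero-pad H(K) = 57 to 5 bytes: K' = 57 00 00 00 00.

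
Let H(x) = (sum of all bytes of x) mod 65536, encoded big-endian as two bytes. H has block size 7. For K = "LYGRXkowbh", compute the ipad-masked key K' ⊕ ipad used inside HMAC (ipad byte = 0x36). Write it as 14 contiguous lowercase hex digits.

Key "LYGRXkowbh" = 4c 59 47 52 58 6b 6f 77 62 68 is 10 bytes > B = 7, so hash it first: H(key) = 03 b1, then zero-pad to 7 bytes: K' = 03 b1 00 00 00 00 00.
XOR each byte with 0x36: 03⊕36=35, b1⊕36=87, 00⊕36=36, 00⊕36=36, 00⊕36=36, 00⊕36=36, 00⊕36=36.

35873636363636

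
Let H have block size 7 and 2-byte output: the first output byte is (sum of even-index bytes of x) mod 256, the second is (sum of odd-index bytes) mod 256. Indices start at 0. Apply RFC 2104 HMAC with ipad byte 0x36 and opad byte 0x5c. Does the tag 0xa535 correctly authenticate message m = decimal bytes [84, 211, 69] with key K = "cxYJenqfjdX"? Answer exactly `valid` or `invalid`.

Key "cxYJenqfjdX" = 63 78 59 4a 65 6e 71 66 6a 64 58 is 11 bytes > B = 7, so hash it first: H(key) = 54 fa, then zero-pad to 7 bytes: K' = 54 fa 00 00 00 00 00.
K' ⊕ ipad = 62 cc 36 36 36 36 36; K' ⊕ opad = 08 a6 5c 5c 5c 5c 5c.
Inner hash: even-index sum = 471 mod 256 = 215; odd-index sum = 465 mod 256 = 209 → d7 d1.
Outer hash (recomputed tag): even-index sum = 493 mod 256 = 237; odd-index sum = 565 mod 256 = 53 → ed 35.
Recomputed tag = ed35; claimed = a535 → mismatch.

invalid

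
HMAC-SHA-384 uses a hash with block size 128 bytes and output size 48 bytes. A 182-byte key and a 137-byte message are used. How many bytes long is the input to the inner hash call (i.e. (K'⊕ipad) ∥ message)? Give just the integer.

Key is 182 > 128 bytes, so it is hashed to 48 bytes then zero-padded to 128: |K'| = 128.
Inner input = (K'⊕ipad) ∥ m → 128 + 137 = 265 bytes.

265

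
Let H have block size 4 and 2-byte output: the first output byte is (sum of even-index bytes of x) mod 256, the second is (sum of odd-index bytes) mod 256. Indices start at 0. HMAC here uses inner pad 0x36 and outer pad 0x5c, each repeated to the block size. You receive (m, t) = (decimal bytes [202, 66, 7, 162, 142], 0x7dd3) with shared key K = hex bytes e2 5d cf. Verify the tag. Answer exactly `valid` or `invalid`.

invalid

Key hex bytes e2 5d cf is 3 bytes ≤ B = 4; zero-pad to 4 bytes: K' = e2 5d cf 00.
K' ⊕ ipad = d4 6b f9 36; K' ⊕ opad = be 01 93 5c.
Inner hash: even-index sum = 812 mod 256 = 44; odd-index sum = 389 mod 256 = 133 → 2c 85.
Outer hash (recomputed tag): even-index sum = 381 mod 256 = 125; odd-index sum = 226 mod 256 = 226 → 7d e2.
Recomputed tag = 7de2; claimed = 7dd3 → mismatch.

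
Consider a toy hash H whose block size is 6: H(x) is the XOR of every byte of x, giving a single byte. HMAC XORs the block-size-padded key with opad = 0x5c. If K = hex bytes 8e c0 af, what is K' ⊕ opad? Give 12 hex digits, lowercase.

d29cf35c5c5c

Key hex bytes 8e c0 af is 3 bytes ≤ B = 6; zero-pad to 6 bytes: K' = 8e c0 af 00 00 00.
XOR each byte with 0x5c: 8e⊕5c=d2, c0⊕5c=9c, af⊕5c=f3, 00⊕5c=5c, 00⊕5c=5c, 00⊕5c=5c.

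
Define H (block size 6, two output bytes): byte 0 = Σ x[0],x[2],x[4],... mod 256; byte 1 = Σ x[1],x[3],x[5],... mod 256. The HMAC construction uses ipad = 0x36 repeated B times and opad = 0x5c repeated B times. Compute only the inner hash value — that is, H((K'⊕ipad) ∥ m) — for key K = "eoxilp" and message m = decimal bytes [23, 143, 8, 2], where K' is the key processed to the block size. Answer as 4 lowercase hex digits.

1a8f

Key "eoxilp" = 65 6f 78 69 6c 70 is exactly B = 6 bytes: K' = 65 6f 78 69 6c 70.
K' ⊕ ipad = 53 59 4e 5f 5a 46.
Inner input = 53 59 4e 5f 5a 46 ∥ 17 8f 08 02.
Inner hash: even-index sum = 282 mod 256 = 26; odd-index sum = 399 mod 256 = 143 → 1a 8f.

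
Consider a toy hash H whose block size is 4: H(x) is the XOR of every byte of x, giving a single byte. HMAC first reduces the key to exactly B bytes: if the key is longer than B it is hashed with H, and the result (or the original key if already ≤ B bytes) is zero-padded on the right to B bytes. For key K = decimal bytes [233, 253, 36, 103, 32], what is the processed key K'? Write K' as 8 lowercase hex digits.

77000000

|K| = 5 > B = 4, so first hash the key.
H(K): XOR e9⊕fd⊕24⊕67⊕20 = 77.
Zero-pad H(K) = 77 to 4 bytes: K' = 77 00 00 00.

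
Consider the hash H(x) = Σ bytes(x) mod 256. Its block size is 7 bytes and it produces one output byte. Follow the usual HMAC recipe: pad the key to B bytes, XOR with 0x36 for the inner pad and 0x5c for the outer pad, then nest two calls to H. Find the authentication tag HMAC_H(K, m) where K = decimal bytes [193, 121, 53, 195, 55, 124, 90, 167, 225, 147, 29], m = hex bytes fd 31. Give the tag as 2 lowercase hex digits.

06

Key decimal bytes [193, 121, 53, 195, 55, 124, 90, 167, 225, 147, 29] = c1 79 35 c3 37 7c 5a a7 e1 93 1d is 11 bytes > B = 7, so hash it first: H(key) = 77, then zero-pad to 7 bytes: K' = 77 00 00 00 00 00 00.
K' ⊕ ipad = 41 36 36 36 36 36 36.  K' ⊕ opad = 2b 5c 5c 5c 5c 5c 5c.
Inner input = (K'⊕ipad) ∥ m = 41 36 36 36 36 36 36 ∥ fd 31.
Inner hash: sum = 65+54+54+54+54+54+54+253+49 = 691; mod 256 = 179 → b3.
Outer input = (K'⊕opad) ∥ inner = 2b 5c 5c 5c 5c 5c 5c ∥ b3.
Outer hash (tag): sum = 43+92+92+92+92+92+92+179 = 774; mod 256 = 6 → 06.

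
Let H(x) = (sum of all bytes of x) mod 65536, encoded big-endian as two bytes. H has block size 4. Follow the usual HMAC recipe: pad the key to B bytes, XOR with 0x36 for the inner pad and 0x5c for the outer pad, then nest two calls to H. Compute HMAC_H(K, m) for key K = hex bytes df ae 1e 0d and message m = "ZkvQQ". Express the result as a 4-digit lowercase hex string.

02cc

Key hex bytes df ae 1e 0d is exactly B = 4 bytes: K' = df ae 1e 0d.
K' ⊕ ipad = e9 98 28 3b.  K' ⊕ opad = 83 f2 42 51.
Inner input = (K'⊕ipad) ∥ m = e9 98 28 3b ∥ 5a 6b 76 51 51.
Inner hash: sum = 233+152+40+59+90+107+118+81+81 = 961 → 03 c1.
Outer input = (K'⊕opad) ∥ inner = 83 f2 42 51 ∥ 03 c1.
Outer hash (tag): sum = 131+242+66+81+3+193 = 716 → 02 cc.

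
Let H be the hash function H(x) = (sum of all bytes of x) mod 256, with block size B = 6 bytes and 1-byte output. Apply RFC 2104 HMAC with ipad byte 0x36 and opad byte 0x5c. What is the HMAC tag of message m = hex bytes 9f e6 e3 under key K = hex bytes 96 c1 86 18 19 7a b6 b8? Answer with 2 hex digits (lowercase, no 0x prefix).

ac

Key hex bytes 96 c1 86 18 19 7a b6 b8 is 8 bytes > B = 6, so hash it first: H(key) = f6, then zero-pad to 6 bytes: K' = f6 00 00 00 00 00.
K' ⊕ ipad = c0 36 36 36 36 36.  K' ⊕ opad = aa 5c 5c 5c 5c 5c.
Inner input = (K'⊕ipad) ∥ m = c0 36 36 36 36 36 ∥ 9f e6 e3.
Inner hash: sum = 192+54+54+54+54+54+159+230+227 = 1078; mod 256 = 54 → 36.
Outer input = (K'⊕opad) ∥ inner = aa 5c 5c 5c 5c 5c ∥ 36.
Outer hash (tag): sum = 170+92+92+92+92+92+54 = 684; mod 256 = 172 → ac.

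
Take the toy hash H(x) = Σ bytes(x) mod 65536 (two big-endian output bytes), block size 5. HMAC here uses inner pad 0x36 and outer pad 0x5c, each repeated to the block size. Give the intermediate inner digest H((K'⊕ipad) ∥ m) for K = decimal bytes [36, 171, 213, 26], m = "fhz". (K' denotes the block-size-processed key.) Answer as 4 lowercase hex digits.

033c

Key decimal bytes [36, 171, 213, 26] = 24 ab d5 1a is 4 bytes ≤ B = 5; zero-pad to 5 bytes: K' = 24 ab d5 1a 00.
K' ⊕ ipad = 12 9d e3 2c 36.
Inner input = 12 9d e3 2c 36 ∥ 66 68 7a.
Inner hash: sum = 18+157+227+44+54+102+104+122 = 828 → 03 3c.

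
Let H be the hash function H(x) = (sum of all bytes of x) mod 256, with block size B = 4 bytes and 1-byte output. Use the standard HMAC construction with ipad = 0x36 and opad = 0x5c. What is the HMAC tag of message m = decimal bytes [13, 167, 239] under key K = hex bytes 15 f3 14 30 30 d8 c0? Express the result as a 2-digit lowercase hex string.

Key hex bytes 15 f3 14 30 30 d8 c0 is 7 bytes > B = 4, so hash it first: H(key) = 14, then zero-pad to 4 bytes: K' = 14 00 00 00.
K' ⊕ ipad = 22 36 36 36.  K' ⊕ opad = 48 5c 5c 5c.
Inner input = (K'⊕ipad) ∥ m = 22 36 36 36 ∥ 0d a7 ef.
Inner hash: sum = 34+54+54+54+13+167+239 = 615; mod 256 = 103 → 67.
Outer input = (K'⊕opad) ∥ inner = 48 5c 5c 5c ∥ 67.
Outer hash (tag): sum = 72+92+92+92+103 = 451; mod 256 = 195 → c3.

c3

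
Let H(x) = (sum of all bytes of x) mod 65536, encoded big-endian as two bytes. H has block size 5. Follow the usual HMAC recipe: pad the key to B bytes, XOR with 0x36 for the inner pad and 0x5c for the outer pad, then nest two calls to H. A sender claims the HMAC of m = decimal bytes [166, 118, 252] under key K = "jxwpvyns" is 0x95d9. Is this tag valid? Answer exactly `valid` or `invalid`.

invalid

Key "jxwpvyns" = 6a 78 77 70 76 79 6e 73 is 8 bytes > B = 5, so hash it first: H(key) = 03 99, then zero-pad to 5 bytes: K' = 03 99 00 00 00.
K' ⊕ ipad = 35 af 36 36 36; K' ⊕ opad = 5f c5 5c 5c 5c.
Inner hash: sum = 53+175+54+54+54+166+118+252 = 926 → 03 9e.
Outer hash (recomputed tag): sum = 95+197+92+92+92+3+158 = 729 → 02 d9.
Recomputed tag = 02d9; claimed = 95d9 → mismatch.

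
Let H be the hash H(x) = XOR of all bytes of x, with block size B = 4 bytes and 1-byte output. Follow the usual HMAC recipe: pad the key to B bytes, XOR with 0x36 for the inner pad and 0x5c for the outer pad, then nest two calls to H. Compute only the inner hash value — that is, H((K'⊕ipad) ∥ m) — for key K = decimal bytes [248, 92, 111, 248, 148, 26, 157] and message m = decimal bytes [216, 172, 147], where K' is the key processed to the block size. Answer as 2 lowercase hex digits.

Key decimal bytes [248, 92, 111, 248, 148, 26, 157] = f8 5c 6f f8 94 1a 9d is 7 bytes > B = 4, so hash it first: H(key) = 20, then zero-pad to 4 bytes: K' = 20 00 00 00.
K' ⊕ ipad = 16 36 36 36.
Inner input = 16 36 36 36 ∥ d8 ac 93.
Inner hash: XOR 16⊕36⊕36⊕36⊕d8⊕ac⊕93 = c7.

c7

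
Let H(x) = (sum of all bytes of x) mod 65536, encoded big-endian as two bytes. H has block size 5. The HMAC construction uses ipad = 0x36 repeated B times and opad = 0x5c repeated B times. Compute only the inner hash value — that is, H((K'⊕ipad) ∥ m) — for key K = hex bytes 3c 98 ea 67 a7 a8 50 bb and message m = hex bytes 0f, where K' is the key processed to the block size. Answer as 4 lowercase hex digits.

012c

Key hex bytes 3c 98 ea 67 a7 a8 50 bb is 8 bytes > B = 5, so hash it first: H(key) = 04 7f, then zero-pad to 5 bytes: K' = 04 7f 00 00 00.
K' ⊕ ipad = 32 49 36 36 36.
Inner input = 32 49 36 36 36 ∥ 0f.
Inner hash: sum = 50+73+54+54+54+15 = 300 → 01 2c.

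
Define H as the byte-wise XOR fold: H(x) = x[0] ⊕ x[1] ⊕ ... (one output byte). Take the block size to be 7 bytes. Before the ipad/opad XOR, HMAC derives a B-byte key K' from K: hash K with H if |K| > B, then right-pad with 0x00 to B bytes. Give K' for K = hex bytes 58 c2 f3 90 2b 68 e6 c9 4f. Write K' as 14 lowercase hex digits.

|K| = 9 > B = 7, so first hash the key.
H(K): XOR 58⊕c2⊕f3⊕90⊕2b⊕68⊕e6⊕c9⊕4f = da.
Zero-pad H(K) = da to 7 bytes: K' = da 00 00 00 00 00 00.

da000000000000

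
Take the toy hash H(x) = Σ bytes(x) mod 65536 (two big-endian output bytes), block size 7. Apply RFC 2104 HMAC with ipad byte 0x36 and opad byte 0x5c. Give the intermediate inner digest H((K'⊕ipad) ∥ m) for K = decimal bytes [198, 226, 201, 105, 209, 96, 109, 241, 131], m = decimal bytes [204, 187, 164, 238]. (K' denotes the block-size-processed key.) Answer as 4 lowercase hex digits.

0534

Key decimal bytes [198, 226, 201, 105, 209, 96, 109, 241, 131] = c6 e2 c9 69 d1 60 6d f1 83 is 9 bytes > B = 7, so hash it first: H(key) = 05 ec, then zero-pad to 7 bytes: K' = 05 ec 00 00 00 00 00.
K' ⊕ ipad = 33 da 36 36 36 36 36.
Inner input = 33 da 36 36 36 36 36 ∥ cc bb a4 ee.
Inner hash: sum = 51+218+54+54+54+54+54+204+187+164+238 = 1332 → 05 34.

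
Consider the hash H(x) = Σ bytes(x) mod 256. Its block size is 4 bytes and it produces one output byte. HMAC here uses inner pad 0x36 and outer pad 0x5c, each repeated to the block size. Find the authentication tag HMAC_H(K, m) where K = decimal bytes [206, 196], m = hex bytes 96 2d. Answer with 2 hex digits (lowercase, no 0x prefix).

Key decimal bytes [206, 196] = ce c4 is 2 bytes ≤ B = 4; zero-pad to 4 bytes: K' = ce c4 00 00.
K' ⊕ ipad = f8 f2 36 36.  K' ⊕ opad = 92 98 5c 5c.
Inner input = (K'⊕ipad) ∥ m = f8 f2 36 36 ∥ 96 2d.
Inner hash: sum = 248+242+54+54+150+45 = 793; mod 256 = 25 → 19.
Outer input = (K'⊕opad) ∥ inner = 92 98 5c 5c ∥ 19.
Outer hash (tag): sum = 146+152+92+92+25 = 507; mod 256 = 251 → fb.

fb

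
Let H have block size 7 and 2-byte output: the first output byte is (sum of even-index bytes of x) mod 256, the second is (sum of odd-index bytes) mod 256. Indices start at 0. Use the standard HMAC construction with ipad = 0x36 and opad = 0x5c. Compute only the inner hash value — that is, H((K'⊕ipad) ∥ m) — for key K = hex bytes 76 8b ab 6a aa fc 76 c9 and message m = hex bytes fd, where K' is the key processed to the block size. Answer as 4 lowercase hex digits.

19f5

Key hex bytes 76 8b ab 6a aa fc 76 c9 is 8 bytes > B = 7, so hash it first: H(key) = 41 ba, then zero-pad to 7 bytes: K' = 41 ba 00 00 00 00 00.
K' ⊕ ipad = 77 8c 36 36 36 36 36.
Inner input = 77 8c 36 36 36 36 36 ∥ fd.
Inner hash: even-index sum = 281 mod 256 = 25; odd-index sum = 501 mod 256 = 245 → 19 f5.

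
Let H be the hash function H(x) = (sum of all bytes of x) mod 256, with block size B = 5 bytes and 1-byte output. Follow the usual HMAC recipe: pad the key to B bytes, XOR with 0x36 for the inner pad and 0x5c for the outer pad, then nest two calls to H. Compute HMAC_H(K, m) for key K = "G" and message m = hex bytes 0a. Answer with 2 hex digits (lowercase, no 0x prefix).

de

Key "G" = 47 is 1 byte ≤ B = 5; zero-pad to 5 bytes: K' = 47 00 00 00 00.
K' ⊕ ipad = 71 36 36 36 36.  K' ⊕ opad = 1b 5c 5c 5c 5c.
Inner input = (K'⊕ipad) ∥ m = 71 36 36 36 36 ∥ 0a.
Inner hash: sum = 113+54+54+54+54+10 = 339; mod 256 = 83 → 53.
Outer input = (K'⊕opad) ∥ inner = 1b 5c 5c 5c 5c ∥ 53.
Outer hash (tag): sum = 27+92+92+92+92+83 = 478; mod 256 = 222 → de.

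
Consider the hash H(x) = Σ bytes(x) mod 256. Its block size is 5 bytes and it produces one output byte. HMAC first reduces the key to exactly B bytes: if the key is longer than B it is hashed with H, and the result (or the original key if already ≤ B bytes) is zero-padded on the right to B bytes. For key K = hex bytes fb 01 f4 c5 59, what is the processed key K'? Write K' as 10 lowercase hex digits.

Key hex bytes fb 01 f4 c5 59 is exactly B = 5 bytes: K' = fb 01 f4 c5 59.

fb01f4c559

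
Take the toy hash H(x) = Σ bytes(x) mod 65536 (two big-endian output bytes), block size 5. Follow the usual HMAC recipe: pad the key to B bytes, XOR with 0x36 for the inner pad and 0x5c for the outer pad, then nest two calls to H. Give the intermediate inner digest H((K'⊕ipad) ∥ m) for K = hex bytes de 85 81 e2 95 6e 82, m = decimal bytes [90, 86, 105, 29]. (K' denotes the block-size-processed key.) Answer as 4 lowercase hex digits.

Key hex bytes de 85 81 e2 95 6e 82 is 7 bytes > B = 5, so hash it first: H(key) = 04 4b, then zero-pad to 5 bytes: K' = 04 4b 00 00 00.
K' ⊕ ipad = 32 7d 36 36 36.
Inner input = 32 7d 36 36 36 ∥ 5a 56 69 1d.
Inner hash: sum = 50+125+54+54+54+90+86+105+29 = 647 → 02 87.

0287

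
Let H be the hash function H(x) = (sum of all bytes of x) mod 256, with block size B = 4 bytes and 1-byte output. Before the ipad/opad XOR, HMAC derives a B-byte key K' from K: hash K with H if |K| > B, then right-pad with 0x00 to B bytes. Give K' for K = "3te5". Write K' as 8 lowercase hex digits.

33746535

Key "3te5" = 33 74 65 35 is exactly B = 4 bytes: K' = 33 74 65 35.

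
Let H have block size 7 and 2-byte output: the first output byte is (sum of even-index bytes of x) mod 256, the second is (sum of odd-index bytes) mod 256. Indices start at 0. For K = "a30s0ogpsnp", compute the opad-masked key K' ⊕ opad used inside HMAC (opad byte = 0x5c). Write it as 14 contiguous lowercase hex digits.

57af5c5c5c5c5c

Key "a30s0ogpsnp" = 61 33 30 73 30 6f 67 70 73 6e 70 is 11 bytes > B = 7, so hash it first: H(key) = 0b f3, then zero-pad to 7 bytes: K' = 0b f3 00 00 00 00 00.
XOR each byte with 0x5c: 0b⊕5c=57, f3⊕5c=af, 00⊕5c=5c, 00⊕5c=5c, 00⊕5c=5c, 00⊕5c=5c, 00⊕5c=5c.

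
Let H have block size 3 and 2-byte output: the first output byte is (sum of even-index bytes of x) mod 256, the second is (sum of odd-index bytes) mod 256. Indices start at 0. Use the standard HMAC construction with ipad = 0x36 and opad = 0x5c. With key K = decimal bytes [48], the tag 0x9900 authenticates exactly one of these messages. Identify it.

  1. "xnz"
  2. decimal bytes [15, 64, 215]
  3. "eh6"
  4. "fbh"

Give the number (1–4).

3

Key decimal bytes [48] = 30 is 1 byte ≤ B = 3; zero-pad to 3 bytes: K' = 30 00 00.
K' ⊕ ipad = 06 36 36; K' ⊕ opad = 6c 5c 5c.
m1: inner = H(06 36 36 78 6e 7a) = aa 28; tag = H(6c 5c 5c aa 28) = f006
m2: inner = H(06 36 36 0f 40 d7) = 7c 1c; tag = H(6c 5c 5c 7c 1c) = e4d8
m3: inner = H(06 36 36 65 68 36) = a4 d1; tag = H(6c 5c 5c a4 d1) = 9900 ← matches
m4: inner = H(06 36 36 66 62 68) = 9e 04; tag = H(6c 5c 5c 9e 04) = ccfa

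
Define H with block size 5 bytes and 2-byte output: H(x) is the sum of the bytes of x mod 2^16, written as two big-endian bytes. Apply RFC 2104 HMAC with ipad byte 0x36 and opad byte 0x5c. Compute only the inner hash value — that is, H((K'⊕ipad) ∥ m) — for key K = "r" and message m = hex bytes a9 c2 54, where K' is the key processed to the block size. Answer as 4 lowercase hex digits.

02db

Key "r" = 72 is 1 byte ≤ B = 5; zero-pad to 5 bytes: K' = 72 00 00 00 00.
K' ⊕ ipad = 44 36 36 36 36.
Inner input = 44 36 36 36 36 ∥ a9 c2 54.
Inner hash: sum = 68+54+54+54+54+169+194+84 = 731 → 02 db.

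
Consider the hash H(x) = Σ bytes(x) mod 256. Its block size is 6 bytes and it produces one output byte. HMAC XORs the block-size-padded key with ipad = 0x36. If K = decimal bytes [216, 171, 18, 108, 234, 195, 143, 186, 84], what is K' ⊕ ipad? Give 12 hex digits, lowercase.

Key decimal bytes [216, 171, 18, 108, 234, 195, 143, 186, 84] = d8 ab 12 6c ea c3 8f ba 54 is 9 bytes > B = 6, so hash it first: H(key) = 4b, then zero-pad to 6 bytes: K' = 4b 00 00 00 00 00.
XOR each byte with 0x36: 4b⊕36=7d, 00⊕36=36, 00⊕36=36, 00⊕36=36, 00⊕36=36, 00⊕36=36.

7d3636363636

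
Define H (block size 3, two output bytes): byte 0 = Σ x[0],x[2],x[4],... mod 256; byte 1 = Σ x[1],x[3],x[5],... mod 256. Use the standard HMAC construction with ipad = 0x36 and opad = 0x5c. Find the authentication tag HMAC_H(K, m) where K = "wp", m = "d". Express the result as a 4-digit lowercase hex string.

Key "wp" = 77 70 is 2 bytes ≤ B = 3; zero-pad to 3 bytes: K' = 77 70 00.
K' ⊕ ipad = 41 46 36.  K' ⊕ opad = 2b 2c 5c.
Inner input = (K'⊕ipad) ∥ m = 41 46 36 ∥ 64.
Inner hash: even-index sum = 119 mod 256 = 119; odd-index sum = 170 mod 256 = 170 → 77 aa.
Outer input = (K'⊕opad) ∥ inner = 2b 2c 5c ∥ 77 aa.
Outer hash (tag): even-index sum = 305 mod 256 = 49; odd-index sum = 163 mod 256 = 163 → 31 a3.

31a3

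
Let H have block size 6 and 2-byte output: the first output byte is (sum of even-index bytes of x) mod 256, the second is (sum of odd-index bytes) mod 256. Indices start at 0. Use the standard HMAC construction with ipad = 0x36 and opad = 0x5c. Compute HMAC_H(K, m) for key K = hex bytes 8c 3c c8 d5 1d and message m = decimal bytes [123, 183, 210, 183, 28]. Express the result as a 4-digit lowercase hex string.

f1d6

Key hex bytes 8c 3c c8 d5 1d is 5 bytes ≤ B = 6; zero-pad to 6 bytes: K' = 8c 3c c8 d5 1d 00.
K' ⊕ ipad = ba 0a fe e3 2b 36.  K' ⊕ opad = d0 60 94 89 41 5c.
Inner input = (K'⊕ipad) ∥ m = ba 0a fe e3 2b 36 ∥ 7b b7 d2 b7 1c.
Inner hash: even-index sum = 844 mod 256 = 76; odd-index sum = 657 mod 256 = 145 → 4c 91.
Outer input = (K'⊕opad) ∥ inner = d0 60 94 89 41 5c ∥ 4c 91.
Outer hash (tag): even-index sum = 497 mod 256 = 241; odd-index sum = 470 mod 256 = 214 → f1 d6.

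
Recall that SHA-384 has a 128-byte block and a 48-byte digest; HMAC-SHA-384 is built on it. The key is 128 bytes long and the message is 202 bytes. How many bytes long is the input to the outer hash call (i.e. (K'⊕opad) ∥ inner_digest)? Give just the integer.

176

Key is 128 ≤ 128 bytes, zero-padded: |K'| = 128.
Outer input = (K'⊕opad) ∥ H(inner) → 128 + 48 = 176 bytes.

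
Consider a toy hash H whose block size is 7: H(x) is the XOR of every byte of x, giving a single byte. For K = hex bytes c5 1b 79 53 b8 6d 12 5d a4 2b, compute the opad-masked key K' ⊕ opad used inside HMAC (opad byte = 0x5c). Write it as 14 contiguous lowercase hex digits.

bd5c5c5c5c5c5c

Key hex bytes c5 1b 79 53 b8 6d 12 5d a4 2b is 10 bytes > B = 7, so hash it first: H(key) = e1, then zero-pad to 7 bytes: K' = e1 00 00 00 00 00 00.
XOR each byte with 0x5c: e1⊕5c=bd, 00⊕5c=5c, 00⊕5c=5c, 00⊕5c=5c, 00⊕5c=5c, 00⊕5c=5c, 00⊕5c=5c.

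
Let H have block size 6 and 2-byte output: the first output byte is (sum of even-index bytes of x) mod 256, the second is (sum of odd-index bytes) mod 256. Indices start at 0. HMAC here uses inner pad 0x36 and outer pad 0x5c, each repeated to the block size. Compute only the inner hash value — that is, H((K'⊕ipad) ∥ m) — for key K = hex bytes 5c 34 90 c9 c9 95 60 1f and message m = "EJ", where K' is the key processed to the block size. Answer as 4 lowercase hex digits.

d43d

Key hex bytes 5c 34 90 c9 c9 95 60 1f is 8 bytes > B = 6, so hash it first: H(key) = 15 b1, then zero-pad to 6 bytes: K' = 15 b1 00 00 00 00.
K' ⊕ ipad = 23 87 36 36 36 36.
Inner input = 23 87 36 36 36 36 ∥ 45 4a.
Inner hash: even-index sum = 212 mod 256 = 212; odd-index sum = 317 mod 256 = 61 → d4 3d.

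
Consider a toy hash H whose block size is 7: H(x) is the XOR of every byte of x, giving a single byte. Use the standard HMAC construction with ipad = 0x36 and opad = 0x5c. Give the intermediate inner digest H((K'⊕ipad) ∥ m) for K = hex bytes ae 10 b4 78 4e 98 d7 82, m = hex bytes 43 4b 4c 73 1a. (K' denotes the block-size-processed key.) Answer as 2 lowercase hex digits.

Key hex bytes ae 10 b4 78 4e 98 d7 82 is 8 bytes > B = 7, so hash it first: H(key) = f1, then zero-pad to 7 bytes: K' = f1 00 00 00 00 00 00.
K' ⊕ ipad = c7 36 36 36 36 36 36.
Inner input = c7 36 36 36 36 36 36 ∥ 43 4b 4c 73 1a.
Inner hash: XOR c7⊕36⊕36⊕36⊕36⊕36⊕36⊕43⊕4b⊕4c⊕73⊕1a = ea.

ea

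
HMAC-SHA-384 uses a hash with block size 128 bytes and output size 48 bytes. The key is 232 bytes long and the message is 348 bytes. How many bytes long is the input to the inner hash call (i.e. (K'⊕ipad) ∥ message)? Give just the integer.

Key is 232 > 128 bytes, so it is hashed to 48 bytes then zero-padded to 128: |K'| = 128.
Inner input = (K'⊕ipad) ∥ m → 128 + 348 = 476 bytes.

476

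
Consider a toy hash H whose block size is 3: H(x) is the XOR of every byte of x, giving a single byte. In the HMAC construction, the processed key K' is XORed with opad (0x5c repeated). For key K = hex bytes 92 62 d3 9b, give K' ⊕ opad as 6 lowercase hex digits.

Key hex bytes 92 62 d3 9b is 4 bytes > B = 3, so hash it first: H(key) = b8, then zero-pad to 3 bytes: K' = b8 00 00.
XOR each byte with 0x5c: b8⊕5c=e4, 00⊕5c=5c, 00⊕5c=5c.

e45c5c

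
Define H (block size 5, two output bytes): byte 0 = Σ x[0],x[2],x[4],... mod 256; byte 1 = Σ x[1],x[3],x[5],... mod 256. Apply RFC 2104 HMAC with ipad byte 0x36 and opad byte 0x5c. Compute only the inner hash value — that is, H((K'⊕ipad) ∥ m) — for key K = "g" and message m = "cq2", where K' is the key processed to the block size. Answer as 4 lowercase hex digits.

Key "g" = 67 is 1 byte ≤ B = 5; zero-pad to 5 bytes: K' = 67 00 00 00 00.
K' ⊕ ipad = 51 36 36 36 36.
Inner input = 51 36 36 36 36 ∥ 63 71 32.
Inner hash: even-index sum = 302 mod 256 = 46; odd-index sum = 257 mod 256 = 1 → 2e 01.

2e01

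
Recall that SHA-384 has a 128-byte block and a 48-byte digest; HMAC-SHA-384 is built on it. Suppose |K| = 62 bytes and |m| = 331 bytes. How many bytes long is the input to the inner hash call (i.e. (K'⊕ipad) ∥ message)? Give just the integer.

459

Key is 62 ≤ 128 bytes, zero-padded: |K'| = 128.
Inner input = (K'⊕ipad) ∥ m → 128 + 331 = 459 bytes.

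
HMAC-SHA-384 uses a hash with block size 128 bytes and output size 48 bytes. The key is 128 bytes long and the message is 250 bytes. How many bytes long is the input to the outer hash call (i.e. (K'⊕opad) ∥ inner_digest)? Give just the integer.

Key is 128 ≤ 128 bytes, zero-padded: |K'| = 128.
Outer input = (K'⊕opad) ∥ H(inner) → 128 + 48 = 176 bytes.

176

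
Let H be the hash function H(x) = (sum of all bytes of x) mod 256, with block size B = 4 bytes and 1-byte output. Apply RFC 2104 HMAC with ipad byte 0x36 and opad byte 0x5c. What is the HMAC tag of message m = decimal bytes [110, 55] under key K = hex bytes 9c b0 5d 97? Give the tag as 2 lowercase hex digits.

59

Key hex bytes 9c b0 5d 97 is exactly B = 4 bytes: K' = 9c b0 5d 97.
K' ⊕ ipad = aa 86 6b a1.  K' ⊕ opad = c0 ec 01 cb.
Inner input = (K'⊕ipad) ∥ m = aa 86 6b a1 ∥ 6e 37.
Inner hash: sum = 170+134+107+161+110+55 = 737; mod 256 = 225 → e1.
Outer input = (K'⊕opad) ∥ inner = c0 ec 01 cb ∥ e1.
Outer hash (tag): sum = 192+236+1+203+225 = 857; mod 256 = 89 → 59.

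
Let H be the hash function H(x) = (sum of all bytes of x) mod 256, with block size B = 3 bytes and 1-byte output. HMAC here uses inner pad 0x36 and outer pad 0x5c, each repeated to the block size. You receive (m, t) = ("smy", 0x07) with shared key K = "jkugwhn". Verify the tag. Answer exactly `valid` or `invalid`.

invalid

Key "jkugwhn" = 6a 6b 75 67 77 68 6e is 7 bytes > B = 3, so hash it first: H(key) = fe, then zero-pad to 3 bytes: K' = fe 00 00.
K' ⊕ ipad = c8 36 36; K' ⊕ opad = a2 5c 5c.
Inner hash: sum = 200+54+54+115+109+121 = 653; mod 256 = 141 → 8d.
Outer hash (recomputed tag): sum = 162+92+92+141 = 487; mod 256 = 231 → e7.
Recomputed tag = e7; claimed = 07 → mismatch.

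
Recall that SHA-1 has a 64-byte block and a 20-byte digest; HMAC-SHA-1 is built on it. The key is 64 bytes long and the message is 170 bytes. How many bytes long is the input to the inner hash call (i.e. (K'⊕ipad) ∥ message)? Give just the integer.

234

Key is 64 ≤ 64 bytes, zero-padded: |K'| = 64.
Inner input = (K'⊕ipad) ∥ m → 64 + 170 = 234 bytes.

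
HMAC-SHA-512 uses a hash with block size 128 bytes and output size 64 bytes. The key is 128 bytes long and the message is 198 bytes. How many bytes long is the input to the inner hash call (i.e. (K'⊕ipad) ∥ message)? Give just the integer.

Key is 128 ≤ 128 bytes, zero-padded: |K'| = 128.
Inner input = (K'⊕ipad) ∥ m → 128 + 198 = 326 bytes.

326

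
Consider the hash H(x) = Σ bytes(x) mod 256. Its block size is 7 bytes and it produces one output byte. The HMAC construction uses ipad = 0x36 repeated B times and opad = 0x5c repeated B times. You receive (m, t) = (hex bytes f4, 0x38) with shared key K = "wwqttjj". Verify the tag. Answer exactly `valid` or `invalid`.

valid

Key "wwqttjj" = 77 77 71 74 74 6a 6a is exactly B = 7 bytes: K' = 77 77 71 74 74 6a 6a.
K' ⊕ ipad = 41 41 47 42 42 5c 5c; K' ⊕ opad = 2b 2b 2d 28 28 36 36.
Inner hash: sum = 65+65+71+66+66+92+92+244 = 761; mod 256 = 249 → f9.
Outer hash (recomputed tag): sum = 43+43+45+40+40+54+54+249 = 568; mod 256 = 56 → 38.
Recomputed tag = 38; claimed = 38 → match.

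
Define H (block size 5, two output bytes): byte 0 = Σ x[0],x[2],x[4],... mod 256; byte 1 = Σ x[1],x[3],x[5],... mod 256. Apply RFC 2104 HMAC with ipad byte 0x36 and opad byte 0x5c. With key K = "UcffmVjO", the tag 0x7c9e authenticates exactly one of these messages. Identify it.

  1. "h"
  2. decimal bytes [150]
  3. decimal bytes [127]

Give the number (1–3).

1

Key "UcffmVjO" = 55 63 66 66 6d 56 6a 4f is 8 bytes > B = 5, so hash it first: H(key) = 92 6e, then zero-pad to 5 bytes: K' = 92 6e 00 00 00.
K' ⊕ ipad = a4 58 36 36 36; K' ⊕ opad = ce 32 5c 5c 5c.
m1: inner = H(a4 58 36 36 36 68) = 10 f6; tag = H(ce 32 5c 5c 5c 10 f6) = 7c9e ← matches
m2: inner = H(a4 58 36 36 36 96) = 10 24; tag = H(ce 32 5c 5c 5c 10 24) = aa9e
m3: inner = H(a4 58 36 36 36 7f) = 10 0d; tag = H(ce 32 5c 5c 5c 10 0d) = 939e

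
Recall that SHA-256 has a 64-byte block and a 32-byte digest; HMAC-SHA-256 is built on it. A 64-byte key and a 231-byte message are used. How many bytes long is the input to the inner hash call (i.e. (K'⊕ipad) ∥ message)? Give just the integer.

Key is 64 ≤ 64 bytes, zero-padded: |K'| = 64.
Inner input = (K'⊕ipad) ∥ m → 64 + 231 = 295 bytes.

295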